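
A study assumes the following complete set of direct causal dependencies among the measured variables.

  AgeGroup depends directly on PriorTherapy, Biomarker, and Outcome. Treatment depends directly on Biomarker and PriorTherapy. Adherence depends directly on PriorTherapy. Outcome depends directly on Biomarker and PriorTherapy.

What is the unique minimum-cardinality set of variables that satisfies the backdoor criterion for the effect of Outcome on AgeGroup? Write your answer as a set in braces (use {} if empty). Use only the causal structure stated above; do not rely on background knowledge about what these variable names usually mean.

{Biomarker, PriorTherapy}

Variables eligible for adjustment (non-descendants of Outcome, excluding Outcome and AgeGroup): {Adherence, Biomarker, PriorTherapy, Treatment}.
Backdoor paths from Outcome to AgeGroup:
  P1: Outcome <- Biomarker -> Treatment <- PriorTherapy -> AgeGroup
  P2: Outcome <- Biomarker -> AgeGroup
  P3: Outcome <- PriorTherapy -> Treatment <- Biomarker -> AgeGroup
  P4: Outcome <- PriorTherapy -> AgeGroup
The empty set is not sufficient: P2 (Outcome <- Biomarker -> AgeGroup) has no collider blocking it and no conditioned non-collider, so it is open.
Try {Biomarker, PriorTherapy}:
  P1: blocked at fork node Biomarker ∈ conditioning set.
  P2: blocked at fork node Biomarker ∈ conditioning set.
  P3: blocked at fork node PriorTherapy ∈ conditioning set.
  P4: blocked at fork node PriorTherapy ∈ conditioning set.
{Biomarker, PriorTherapy} contains no descendant of Outcome and blocks every backdoor path.
Every element of {Biomarker, PriorTherapy} is needed (dropping Biomarker leaves P2 open; dropping PriorTherapy leaves P4 open), so no proper subset is valid.
Among all size-2 subsets of the eligible variables, only {Biomarker, PriorTherapy} blocks every backdoor path, so it is the unique smallest valid adjustment set.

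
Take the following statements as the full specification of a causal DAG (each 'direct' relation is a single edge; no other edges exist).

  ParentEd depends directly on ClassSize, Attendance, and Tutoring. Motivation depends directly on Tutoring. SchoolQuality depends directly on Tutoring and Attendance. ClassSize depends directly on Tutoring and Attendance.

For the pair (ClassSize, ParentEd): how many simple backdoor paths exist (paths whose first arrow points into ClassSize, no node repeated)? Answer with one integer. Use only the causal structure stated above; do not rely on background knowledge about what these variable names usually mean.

4

A backdoor path from ClassSize to ParentEd is any simple undirected path whose first edge points into ClassSize (i.e. leaves ClassSize via a parent).
Parents of ClassSize: {Attendance, Tutoring}.
Enumerating:
  P1: ClassSize <- Tutoring -> SchoolQuality <- Attendance -> ParentEd
  P2: ClassSize <- Tutoring -> ParentEd
  P3: ClassSize <- Attendance -> SchoolQuality <- Tutoring -> ParentEd
  P4: ClassSize <- Attendance -> ParentEd
That exhausts the simple backdoor paths. Count: 4.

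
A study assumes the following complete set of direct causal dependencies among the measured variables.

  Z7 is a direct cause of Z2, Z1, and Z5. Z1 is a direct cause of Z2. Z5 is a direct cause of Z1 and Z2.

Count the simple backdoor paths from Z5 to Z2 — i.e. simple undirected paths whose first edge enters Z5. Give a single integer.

2

A backdoor path from Z5 to Z2 is any simple undirected path whose first edge points into Z5 (i.e. leaves Z5 via a parent).
Parents of Z5: {Z7}.
Enumerating:
  P1: Z5 <- Z7 -> Z1 -> Z2
  P2: Z5 <- Z7 -> Z2
That exhausts the simple backdoor paths. Count: 2.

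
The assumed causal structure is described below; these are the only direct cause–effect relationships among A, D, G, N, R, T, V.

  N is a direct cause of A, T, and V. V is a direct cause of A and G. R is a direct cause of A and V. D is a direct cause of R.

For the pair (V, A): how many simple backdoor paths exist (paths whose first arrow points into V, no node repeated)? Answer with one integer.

2

A backdoor path from V to A is any simple undirected path whose first edge points into V (i.e. leaves V via a parent).
Parents of V: {N, R}.
Enumerating:
  P1: V <- N -> A
  P2: V <- R -> A
That exhausts the simple backdoor paths. Count: 2.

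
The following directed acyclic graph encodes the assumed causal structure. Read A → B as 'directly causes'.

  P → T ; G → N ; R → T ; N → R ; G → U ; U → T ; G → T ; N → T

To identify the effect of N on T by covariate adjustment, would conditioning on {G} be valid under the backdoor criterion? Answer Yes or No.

Backdoor paths from N to T (paths whose first edge points into N):
  P1: N <- G -> U -> T
  P2: N <- G -> T
Condition 1 (no descendant of N in the set): holds — descendants of N are {R, T}; none are in {G}.
Condition 2 (every backdoor path blocked by {G}):
  P1: blocked at fork node G ∈ conditioning set.
  P2: blocked at fork node G ∈ conditioning set.
{G} satisfies the backdoor criterion.

Yes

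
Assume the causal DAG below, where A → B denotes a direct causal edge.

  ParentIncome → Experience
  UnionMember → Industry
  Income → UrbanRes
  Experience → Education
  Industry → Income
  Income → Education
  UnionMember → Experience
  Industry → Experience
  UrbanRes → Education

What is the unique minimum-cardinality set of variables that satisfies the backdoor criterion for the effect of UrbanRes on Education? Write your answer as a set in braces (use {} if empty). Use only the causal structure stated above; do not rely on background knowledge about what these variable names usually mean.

{Income}

Variables eligible for adjustment (non-descendants of UrbanRes, excluding UrbanRes and Education): {Experience, Income, Industry, ParentIncome, UnionMember}.
Backdoor paths from UrbanRes to Education:
  P1: UrbanRes <- Income <- Industry <- UnionMember -> Experience -> Education
  P2: UrbanRes <- Income <- Industry -> Experience -> Education
  P3: UrbanRes <- Income -> Education
The empty set is not sufficient: P1 (UrbanRes <- Income <- Industry <- UnionMember -> Experience -> Education) has no collider blocking it and no conditioned non-collider, so it is open.
Try {Income}:
  P1: blocked at chain node Income ∈ conditioning set.
  P2: blocked at chain node Income ∈ conditioning set.
  P3: blocked at fork node Income ∈ conditioning set.
{Income} contains no descendant of UrbanRes and blocks every backdoor path.
No other singleton works — e.g. {ParentIncome} leaves P1 open — so {Income} is the unique smallest valid adjustment set.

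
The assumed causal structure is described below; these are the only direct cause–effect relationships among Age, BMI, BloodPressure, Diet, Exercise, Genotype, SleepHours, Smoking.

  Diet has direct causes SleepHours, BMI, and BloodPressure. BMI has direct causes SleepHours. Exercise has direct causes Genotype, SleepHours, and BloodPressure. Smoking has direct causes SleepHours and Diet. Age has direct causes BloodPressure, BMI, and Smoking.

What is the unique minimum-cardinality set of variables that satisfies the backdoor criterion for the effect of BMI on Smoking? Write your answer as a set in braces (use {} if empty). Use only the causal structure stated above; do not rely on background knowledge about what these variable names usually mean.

Variables eligible for adjustment (non-descendants of BMI, excluding BMI and Smoking): {BloodPressure, Exercise, Genotype, SleepHours}.
Backdoor paths from BMI to Smoking:
  P1: BMI <- SleepHours -> Diet <- BloodPressure -> Age <- Smoking
  P2: BMI <- SleepHours -> Diet -> Smoking
  P3: BMI <- SleepHours -> Smoking
  P4: BMI <- SleepHours -> Exercise <- BloodPressure -> Diet -> Smoking
  P5: BMI <- SleepHours -> Exercise <- BloodPressure -> Age <- Smoking
The empty set is not sufficient: P2 (BMI <- SleepHours -> Diet -> Smoking) has no collider blocking it and no conditioned non-collider, so it is open.
Try {SleepHours}:
  P1: blocked at fork node SleepHours ∈ conditioning set.
  P2: blocked at fork node SleepHours ∈ conditioning set.
  P3: blocked at fork node SleepHours ∈ conditioning set.
  P4: blocked at fork node SleepHours ∈ conditioning set.
  P5: blocked at fork node SleepHours ∈ conditioning set.
{SleepHours} contains no descendant of BMI and blocks every backdoor path.
No other singleton works — e.g. {Genotype} leaves P2 open — so {SleepHours} is the unique smallest valid adjustment set.

{SleepHours}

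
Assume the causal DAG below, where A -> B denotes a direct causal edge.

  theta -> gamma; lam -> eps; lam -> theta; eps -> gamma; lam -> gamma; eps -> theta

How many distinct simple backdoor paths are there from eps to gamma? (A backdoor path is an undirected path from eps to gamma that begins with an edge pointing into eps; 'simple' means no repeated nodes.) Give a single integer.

2

A backdoor path from eps to gamma is any simple undirected path whose first edge points into eps (i.e. leaves eps via a parent).
Parents of eps: {lam}.
Enumerating:
  P1: eps <- lam -> theta -> gamma
  P2: eps <- lam -> gamma
That exhausts the simple backdoor paths. Count: 2.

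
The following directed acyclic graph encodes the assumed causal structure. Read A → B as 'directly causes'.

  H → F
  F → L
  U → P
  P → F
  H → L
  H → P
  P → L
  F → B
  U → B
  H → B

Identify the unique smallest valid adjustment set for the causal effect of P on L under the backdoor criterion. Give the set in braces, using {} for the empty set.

{H}

Variables eligible for adjustment (non-descendants of P, excluding P and L): {H, U}.
Backdoor paths from P to L:
  P1: P <- U -> B <- H -> F -> L
  P2: P <- U -> B <- H -> L
  P3: P <- U -> B <- F <- H -> L
  P4: P <- U -> B <- F -> L
  P5: P <- H -> F -> L
  P6: P <- H -> L
  P7: P <- H -> B <- F -> L
The empty set is not sufficient: P5 (P <- H -> F -> L) has no collider blocking it and no conditioned non-collider, so it is open.
Try {H}:
  P1: blocked at collider B (neither it nor any descendant is in the conditioning set).
  P2: blocked at collider B (neither it nor any descendant is in the conditioning set).
  P3: blocked at collider B (neither it nor any descendant is in the conditioning set).
  P4: blocked at collider B (neither it nor any descendant is in the conditioning set).
  P5: blocked at fork node H ∈ conditioning set.
  P6: blocked at fork node H ∈ conditioning set.
  P7: blocked at fork node H ∈ conditioning set.
{H} contains no descendant of P and blocks every backdoor path.
No other singleton works — e.g. {U} leaves P5 open — so {H} is the unique smallest valid adjustment set.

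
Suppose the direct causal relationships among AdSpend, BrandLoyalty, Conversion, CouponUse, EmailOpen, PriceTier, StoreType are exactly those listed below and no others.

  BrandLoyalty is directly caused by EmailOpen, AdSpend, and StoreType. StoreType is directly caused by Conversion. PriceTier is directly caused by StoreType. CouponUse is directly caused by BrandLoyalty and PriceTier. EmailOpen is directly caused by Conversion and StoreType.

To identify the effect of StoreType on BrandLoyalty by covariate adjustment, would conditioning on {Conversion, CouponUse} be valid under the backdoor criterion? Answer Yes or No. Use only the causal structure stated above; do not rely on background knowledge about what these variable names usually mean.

No

Backdoor paths from StoreType to BrandLoyalty (paths whose first edge points into StoreType):
  P1: StoreType <- Conversion -> EmailOpen -> BrandLoyalty
Condition 1 (no descendant of StoreType in the set): FAILS — CouponUse is a descendant of StoreType.
Condition 2 (every backdoor path blocked by {Conversion, CouponUse}):
  P1: blocked at fork node Conversion ∈ conditioning set.
{Conversion, CouponUse} does not satisfy the backdoor criterion.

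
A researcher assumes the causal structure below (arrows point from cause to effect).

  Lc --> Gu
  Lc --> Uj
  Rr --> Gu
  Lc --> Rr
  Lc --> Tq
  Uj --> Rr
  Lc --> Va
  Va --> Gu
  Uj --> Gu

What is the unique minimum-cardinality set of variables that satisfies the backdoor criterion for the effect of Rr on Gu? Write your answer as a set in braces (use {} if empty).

{Lc, Uj}

Variables eligible for adjustment (non-descendants of Rr, excluding Rr and Gu): {Lc, Tq, Uj, Va}.
Backdoor paths from Rr to Gu:
  P1: Rr <- Lc -> Uj -> Gu
  P2: Rr <- Lc -> Va -> Gu
  P3: Rr <- Lc -> Gu
  P4: Rr <- Uj <- Lc -> Va -> Gu
  P5: Rr <- Uj <- Lc -> Gu
  P6: Rr <- Uj -> Gu
The empty set is not sufficient: P1 (Rr <- Lc -> Uj -> Gu) has no collider blocking it and no conditioned non-collider, so it is open.
Try {Lc, Uj}:
  P1: blocked at fork node Lc ∈ conditioning set.
  P2: blocked at fork node Lc ∈ conditioning set.
  P3: blocked at fork node Lc ∈ conditioning set.
  P4: blocked at chain node Uj ∈ conditioning set.
  P5: blocked at chain node Uj ∈ conditioning set.
  P6: blocked at fork node Uj ∈ conditioning set.
{Lc, Uj} contains no descendant of Rr and blocks every backdoor path.
Every element of {Lc, Uj} is needed (dropping Lc leaves P2 open; dropping Uj leaves P6 open), so no proper subset is valid.
Among all size-2 subsets of the eligible variables, only {Lc, Uj} blocks every backdoor path, so it is the unique smallest valid adjustment set.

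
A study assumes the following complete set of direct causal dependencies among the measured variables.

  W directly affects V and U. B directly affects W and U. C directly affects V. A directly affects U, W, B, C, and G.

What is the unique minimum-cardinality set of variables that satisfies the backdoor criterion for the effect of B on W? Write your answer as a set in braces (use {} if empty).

{A}

Variables eligible for adjustment (non-descendants of B, excluding B and W): {A, C, G}.
Backdoor paths from B to W:
  P1: B <- A -> W
  P2: B <- A -> C -> V <- W
  P3: B <- A -> U <- W
The empty set is not sufficient: P1 (B <- A -> W) has no collider blocking it and no conditioned non-collider, so it is open.
Try {A}:
  P1: blocked at fork node A ∈ conditioning set.
  P2: blocked at fork node A ∈ conditioning set.
  P3: blocked at fork node A ∈ conditioning set.
{A} contains no descendant of B and blocks every backdoor path.
No other singleton works — e.g. {C} leaves P1 open — so {A} is the unique smallest valid adjustment set.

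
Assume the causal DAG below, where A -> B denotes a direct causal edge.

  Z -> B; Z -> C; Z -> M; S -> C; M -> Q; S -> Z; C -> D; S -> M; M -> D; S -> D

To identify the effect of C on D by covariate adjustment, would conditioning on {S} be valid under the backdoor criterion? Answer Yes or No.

Backdoor paths from C to D (paths whose first edge points into C):
  P1: C <- S -> Z -> M -> D
  P2: C <- S -> M -> D
  P3: C <- S -> D
  P4: C <- Z <- S -> M -> D
  P5: C <- Z <- S -> D
  P6: C <- Z -> M <- S -> D
  P7: C <- Z -> M -> D
Condition 1 (no descendant of C in the set): holds — descendants of C are {D}; none are in {S}.
Condition 2 (every backdoor path blocked by {S}):
  P1: blocked at fork node S ∈ conditioning set.
  P2: blocked at fork node S ∈ conditioning set.
  P3: blocked at fork node S ∈ conditioning set.
  P4: blocked at fork node S ∈ conditioning set.
  P5: blocked at fork node S ∈ conditioning set.
  P6: blocked at collider M (neither it nor any descendant is in the conditioning set).
  P7: open — no interior node is in the conditioning set.
{S} does not satisfy the backdoor criterion.

No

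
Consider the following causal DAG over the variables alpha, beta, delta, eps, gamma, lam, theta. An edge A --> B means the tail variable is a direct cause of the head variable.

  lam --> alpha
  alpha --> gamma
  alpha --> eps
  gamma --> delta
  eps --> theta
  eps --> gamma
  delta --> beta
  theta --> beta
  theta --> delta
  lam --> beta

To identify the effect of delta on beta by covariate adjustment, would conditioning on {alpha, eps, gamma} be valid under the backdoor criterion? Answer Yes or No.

Backdoor paths from delta to beta (paths whose first edge points into delta):
  P1: delta <- theta <- eps <- alpha <- lam -> beta
  P2: delta <- theta <- eps -> gamma <- alpha <- lam -> beta
  P3: delta <- theta -> beta
  P4: delta <- gamma <- alpha <- lam -> beta
  P5: delta <- gamma <- alpha -> eps -> theta -> beta
  P6: delta <- gamma <- eps <- alpha <- lam -> beta
  P7: delta <- gamma <- eps -> theta -> beta
Condition 1 (no descendant of delta in the set): holds — descendants of delta are {beta}; none are in {alpha, eps, gamma}.
Condition 2 (every backdoor path blocked by {alpha, eps, gamma}):
  P1: blocked at chain node eps ∈ conditioning set.
  P2: blocked at fork node eps ∈ conditioning set.
  P3: open — no interior node is in the conditioning set.
  P4: blocked at chain node gamma ∈ conditioning set.
  P5: blocked at chain node gamma ∈ conditioning set.
  P6: blocked at chain node gamma ∈ conditioning set.
  P7: blocked at chain node gamma ∈ conditioning set.
{alpha, eps, gamma} does not satisfy the backdoor criterion.

No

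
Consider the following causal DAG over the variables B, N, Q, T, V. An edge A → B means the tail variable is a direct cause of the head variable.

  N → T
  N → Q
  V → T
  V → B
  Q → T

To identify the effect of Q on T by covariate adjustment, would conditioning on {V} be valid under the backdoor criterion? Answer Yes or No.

Backdoor paths from Q to T (paths whose first edge points into Q):
  P1: Q <- N -> T
Condition 1 (no descendant of Q in the set): holds — descendants of Q are {T}; none are in {V}.
Condition 2 (every backdoor path blocked by {V}):
  P1: open — no interior node is in the conditioning set.
{V} does not satisfy the backdoor criterion.

No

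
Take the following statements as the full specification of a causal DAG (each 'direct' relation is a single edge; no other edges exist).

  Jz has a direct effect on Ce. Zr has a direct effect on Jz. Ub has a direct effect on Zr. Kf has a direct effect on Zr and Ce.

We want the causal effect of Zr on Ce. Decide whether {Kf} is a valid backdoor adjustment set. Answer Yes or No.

Backdoor paths from Zr to Ce (paths whose first edge points into Zr):
  P1: Zr <- Kf -> Ce
Condition 1 (no descendant of Zr in the set): holds — descendants of Zr are {Ce, Jz}; none are in {Kf}.
Condition 2 (every backdoor path blocked by {Kf}):
  P1: blocked at fork node Kf ∈ conditioning set.
{Kf} satisfies the backdoor criterion.

Yes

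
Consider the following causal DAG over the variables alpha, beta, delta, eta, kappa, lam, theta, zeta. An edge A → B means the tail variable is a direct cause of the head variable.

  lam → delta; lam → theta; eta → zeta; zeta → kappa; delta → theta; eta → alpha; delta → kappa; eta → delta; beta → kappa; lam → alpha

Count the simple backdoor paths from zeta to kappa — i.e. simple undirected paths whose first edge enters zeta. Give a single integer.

3

A backdoor path from zeta to kappa is any simple undirected path whose first edge points into zeta (i.e. leaves zeta via a parent).
Parents of zeta: {eta}.
Enumerating:
  P1: zeta <- eta -> delta -> kappa
  P2: zeta <- eta -> alpha <- lam -> delta -> kappa
  P3: zeta <- eta -> alpha <- lam -> theta <- delta -> kappa
That exhausts the simple backdoor paths. Count: 3.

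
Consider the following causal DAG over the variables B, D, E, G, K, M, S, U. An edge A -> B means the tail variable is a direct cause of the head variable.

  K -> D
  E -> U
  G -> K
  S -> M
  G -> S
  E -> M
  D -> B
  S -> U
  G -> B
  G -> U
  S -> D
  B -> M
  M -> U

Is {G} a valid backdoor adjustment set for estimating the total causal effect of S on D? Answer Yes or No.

Yes

Backdoor paths from S to D (paths whose first edge points into S):
  P1: S <- G -> K -> D
  P2: S <- G -> B <- D
  P3: S <- G -> U <- E -> M <- B <- D
  P4: S <- G -> U <- M <- B <- D
Condition 1 (no descendant of S in the set): holds — descendants of S are {B, D, M, U}; none are in {G}.
Condition 2 (every backdoor path blocked by {G}):
  P1: blocked at fork node G ∈ conditioning set.
  P2: blocked at fork node G ∈ conditioning set.
  P3: blocked at fork node G ∈ conditioning set.
  P4: blocked at fork node G ∈ conditioning set.
{G} satisfies the backdoor criterion.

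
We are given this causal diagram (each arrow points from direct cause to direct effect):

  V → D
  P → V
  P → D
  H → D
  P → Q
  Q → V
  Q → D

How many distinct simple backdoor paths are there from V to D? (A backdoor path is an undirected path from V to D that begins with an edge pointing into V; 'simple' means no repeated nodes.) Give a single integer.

4

A backdoor path from V to D is any simple undirected path whose first edge points into V (i.e. leaves V via a parent).
Parents of V: {P, Q}.
Enumerating:
  P1: V <- P -> Q -> D
  P2: V <- P -> D
  P3: V <- Q <- P -> D
  P4: V <- Q -> D
That exhausts the simple backdoor paths. Count: 4.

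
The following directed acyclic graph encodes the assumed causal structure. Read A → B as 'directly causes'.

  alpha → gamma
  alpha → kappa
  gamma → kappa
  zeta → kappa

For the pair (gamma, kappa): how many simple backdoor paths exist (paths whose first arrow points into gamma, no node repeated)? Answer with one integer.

1

A backdoor path from gamma to kappa is any simple undirected path whose first edge points into gamma (i.e. leaves gamma via a parent).
Parents of gamma: {alpha}.
Enumerating:
  P1: gamma <- alpha -> kappa
That exhausts the simple backdoor paths. Count: 1.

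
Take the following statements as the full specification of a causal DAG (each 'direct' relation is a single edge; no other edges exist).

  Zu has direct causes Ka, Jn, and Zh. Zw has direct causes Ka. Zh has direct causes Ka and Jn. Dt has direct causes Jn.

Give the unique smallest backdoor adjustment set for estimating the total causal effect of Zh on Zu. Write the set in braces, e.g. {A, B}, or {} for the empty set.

{Jn, Ka}

Variables eligible for adjustment (non-descendants of Zh, excluding Zh and Zu): {Dt, Jn, Ka, Zw}.
Backdoor paths from Zh to Zu:
  P1: Zh <- Ka -> Zu
  P2: Zh <- Jn -> Zu
The empty set is not sufficient: P1 (Zh <- Ka -> Zu) has no collider blocking it and no conditioned non-collider, so it is open.
Try {Jn, Ka}:
  P1: blocked at fork node Ka ∈ conditioning set.
  P2: blocked at fork node Jn ∈ conditioning set.
{Jn, Ka} contains no descendant of Zh and blocks every backdoor path.
Every element of {Jn, Ka} is needed (dropping Jn leaves P2 open; dropping Ka leaves P1 open), so no proper subset is valid.
Among all size-2 subsets of the eligible variables, only {Jn, Ka} blocks every backdoor path, so it is the unique smallest valid adjustment set.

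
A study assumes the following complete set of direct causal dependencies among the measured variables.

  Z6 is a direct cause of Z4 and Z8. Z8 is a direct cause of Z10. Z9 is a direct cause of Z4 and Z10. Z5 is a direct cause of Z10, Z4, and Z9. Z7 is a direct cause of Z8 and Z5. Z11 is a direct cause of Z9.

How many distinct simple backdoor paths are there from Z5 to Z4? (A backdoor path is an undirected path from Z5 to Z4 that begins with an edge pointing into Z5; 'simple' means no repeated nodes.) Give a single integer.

2

A backdoor path from Z5 to Z4 is any simple undirected path whose first edge points into Z5 (i.e. leaves Z5 via a parent).
Parents of Z5: {Z7}.
Enumerating:
  P1: Z5 <- Z7 -> Z8 <- Z6 -> Z4
  P2: Z5 <- Z7 -> Z8 -> Z10 <- Z9 -> Z4
That exhausts the simple backdoor paths. Count: 2.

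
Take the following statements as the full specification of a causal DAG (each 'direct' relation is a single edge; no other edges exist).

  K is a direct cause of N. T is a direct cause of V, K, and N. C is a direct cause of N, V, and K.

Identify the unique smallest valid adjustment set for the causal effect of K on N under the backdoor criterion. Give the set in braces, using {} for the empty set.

Variables eligible for adjustment (non-descendants of K, excluding K and N): {C, T, V}.
Backdoor paths from K to N:
  P1: K <- C -> V <- T -> N
  P2: K <- C -> N
  P3: K <- T -> V <- C -> N
  P4: K <- T -> N
The empty set is not sufficient: P2 (K <- C -> N) has no collider blocking it and no conditioned non-collider, so it is open.
Try {C, T}:
  P1: blocked at fork node C ∈ conditioning set.
  P2: blocked at fork node C ∈ conditioning set.
  P3: blocked at fork node T ∈ conditioning set.
  P4: blocked at fork node T ∈ conditioning set.
{C, T} contains no descendant of K and blocks every backdoor path.
Every element of {C, T} is needed (dropping C leaves P2 open; dropping T leaves P4 open), so no proper subset is valid.
Among all size-2 subsets of the eligible variables, only {C, T} blocks every backdoor path, so it is the unique smallest valid adjustment set.

{C, T}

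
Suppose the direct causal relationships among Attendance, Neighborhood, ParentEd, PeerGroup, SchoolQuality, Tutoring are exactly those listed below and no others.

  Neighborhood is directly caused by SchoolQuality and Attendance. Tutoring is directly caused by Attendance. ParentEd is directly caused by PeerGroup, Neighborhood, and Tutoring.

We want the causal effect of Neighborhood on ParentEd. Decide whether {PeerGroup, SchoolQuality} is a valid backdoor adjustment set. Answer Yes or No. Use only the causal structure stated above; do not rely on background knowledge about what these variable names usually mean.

No

Backdoor paths from Neighborhood to ParentEd (paths whose first edge points into Neighborhood):
  P1: Neighborhood <- Attendance -> Tutoring -> ParentEd
Condition 1 (no descendant of Neighborhood in the set): holds — descendants of Neighborhood are {ParentEd}; none are in {PeerGroup, SchoolQuality}.
Condition 2 (every backdoor path blocked by {PeerGroup, SchoolQuality}):
  P1: open — no interior node is in the conditioning set.
{PeerGroup, SchoolQuality} does not satisfy the backdoor criterion.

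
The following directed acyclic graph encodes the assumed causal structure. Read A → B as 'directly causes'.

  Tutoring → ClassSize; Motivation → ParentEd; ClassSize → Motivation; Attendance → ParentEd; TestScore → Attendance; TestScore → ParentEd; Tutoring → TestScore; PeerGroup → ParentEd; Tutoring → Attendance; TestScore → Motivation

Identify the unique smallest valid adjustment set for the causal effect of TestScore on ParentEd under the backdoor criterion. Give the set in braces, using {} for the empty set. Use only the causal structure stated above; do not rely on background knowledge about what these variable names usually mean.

Variables eligible for adjustment (non-descendants of TestScore, excluding TestScore and ParentEd): {ClassSize, PeerGroup, Tutoring}.
Backdoor paths from TestScore to ParentEd:
  P1: TestScore <- Tutoring -> ClassSize -> Motivation -> ParentEd
  P2: TestScore <- Tutoring -> Attendance -> ParentEd
The empty set is not sufficient: P1 (TestScore <- Tutoring -> ClassSize -> Motivation -> ParentEd) has no collider blocking it and no conditioned non-collider, so it is open.
Try {Tutoring}:
  P1: blocked at fork node Tutoring ∈ conditioning set.
  P2: blocked at fork node Tutoring ∈ conditioning set.
{Tutoring} contains no descendant of TestScore and blocks every backdoor path.
No other singleton works — e.g. {ClassSize} leaves P2 open — so {Tutoring} is the unique smallest valid adjustment set.

{Tutoring}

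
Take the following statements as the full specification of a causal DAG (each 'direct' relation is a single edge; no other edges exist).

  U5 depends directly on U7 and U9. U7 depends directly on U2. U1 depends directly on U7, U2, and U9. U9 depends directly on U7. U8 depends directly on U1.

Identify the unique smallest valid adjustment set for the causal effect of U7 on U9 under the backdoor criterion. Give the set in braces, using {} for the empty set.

{}

Variables eligible for adjustment (non-descendants of U7, excluding U7 and U9): {U2}.
Backdoor paths from U7 to U9:
  P1: U7 <- U2 -> U1 <- U9
Each backdoor path contains an unconditioned collider, so every path is already blocked with the empty conditioning set:
  P1: blocked at collider U1 (neither it nor any descendant is in the conditioning set).
The empty set is therefore the unique smallest valid set.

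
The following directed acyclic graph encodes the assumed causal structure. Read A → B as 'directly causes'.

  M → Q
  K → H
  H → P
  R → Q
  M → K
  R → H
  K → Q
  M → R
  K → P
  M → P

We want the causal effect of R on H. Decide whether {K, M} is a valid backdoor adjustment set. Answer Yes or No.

Backdoor paths from R to H (paths whose first edge points into R):
  P1: R <- M -> K -> H
  P2: R <- M -> K -> P <- H
  P3: R <- M -> P <- K -> H
  P4: R <- M -> P <- H
  P5: R <- M -> Q <- K -> H
  P6: R <- M -> Q <- K -> P <- H
Condition 1 (no descendant of R in the set): holds — descendants of R are {H, P, Q}; none are in {K, M}.
Condition 2 (every backdoor path blocked by {K, M}):
  P1: blocked at fork node M ∈ conditioning set.
  P2: blocked at fork node M ∈ conditioning set.
  P3: blocked at fork node M ∈ conditioning set.
  P4: blocked at fork node M ∈ conditioning set.
  P5: blocked at fork node M ∈ conditioning set.
  P6: blocked at fork node M ∈ conditioning set.
{K, M} satisfies the backdoor criterion.

Yes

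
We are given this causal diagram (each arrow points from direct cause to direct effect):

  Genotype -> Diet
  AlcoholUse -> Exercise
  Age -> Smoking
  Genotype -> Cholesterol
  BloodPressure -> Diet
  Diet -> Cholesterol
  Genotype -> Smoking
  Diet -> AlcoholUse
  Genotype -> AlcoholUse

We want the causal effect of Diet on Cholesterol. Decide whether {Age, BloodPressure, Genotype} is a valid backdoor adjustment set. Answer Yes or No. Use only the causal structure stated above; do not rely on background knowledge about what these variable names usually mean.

Yes

Backdoor paths from Diet to Cholesterol (paths whose first edge points into Diet):
  P1: Diet <- Genotype -> Cholesterol
Condition 1 (no descendant of Diet in the set): holds — descendants of Diet are {AlcoholUse, Cholesterol, Exercise}; none are in {Age, BloodPressure, Genotype}.
Condition 2 (every backdoor path blocked by {Age, BloodPressure, Genotype}):
  P1: blocked at fork node Genotype ∈ conditioning set.
{Age, BloodPressure, Genotype} satisfies the backdoor criterion.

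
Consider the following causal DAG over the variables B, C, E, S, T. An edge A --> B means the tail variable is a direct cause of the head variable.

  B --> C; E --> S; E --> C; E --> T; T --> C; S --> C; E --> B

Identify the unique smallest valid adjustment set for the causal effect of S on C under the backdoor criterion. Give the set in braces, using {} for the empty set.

Variables eligible for adjustment (non-descendants of S, excluding S and C): {B, E, T}.
Backdoor paths from S to C:
  P1: S <- E -> T -> C
  P2: S <- E -> B -> C
  P3: S <- E -> C
The empty set is not sufficient: P1 (S <- E -> T -> C) has no collider blocking it and no conditioned non-collider, so it is open.
Try {E}:
  P1: blocked at fork node E ∈ conditioning set.
  P2: blocked at fork node E ∈ conditioning set.
  P3: blocked at fork node E ∈ conditioning set.
{E} contains no descendant of S and blocks every backdoor path.
No other singleton works — e.g. {T} leaves P2 open — so {E} is the unique smallest valid adjustment set.

{E}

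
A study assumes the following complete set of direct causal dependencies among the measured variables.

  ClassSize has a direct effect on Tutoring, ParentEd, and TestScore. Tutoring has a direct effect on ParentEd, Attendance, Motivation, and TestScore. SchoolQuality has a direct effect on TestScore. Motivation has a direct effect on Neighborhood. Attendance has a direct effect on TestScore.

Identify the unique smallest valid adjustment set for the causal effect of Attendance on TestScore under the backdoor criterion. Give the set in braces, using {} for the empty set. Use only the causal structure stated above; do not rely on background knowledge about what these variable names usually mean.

Variables eligible for adjustment (non-descendants of Attendance, excluding Attendance and TestScore): {ClassSize, Motivation, Neighborhood, ParentEd, SchoolQuality, Tutoring}.
Backdoor paths from Attendance to TestScore:
  P1: Attendance <- Tutoring <- ClassSize -> TestScore
  P2: Attendance <- Tutoring -> ParentEd <- ClassSize -> TestScore
  P3: Attendance <- Tutoring -> TestScore
The empty set is not sufficient: P1 (Attendance <- Tutoring <- ClassSize -> TestScore) has no collider blocking it and no conditioned non-collider, so it is open.
Try {Tutoring}:
  P1: blocked at chain node Tutoring ∈ conditioning set.
  P2: blocked at fork node Tutoring ∈ conditioning set.
  P3: blocked at fork node Tutoring ∈ conditioning set.
{Tutoring} contains no descendant of Attendance and blocks every backdoor path.
No other singleton works — e.g. {ClassSize} leaves P3 open — so {Tutoring} is the unique smallest valid adjustment set.

{Tutoring}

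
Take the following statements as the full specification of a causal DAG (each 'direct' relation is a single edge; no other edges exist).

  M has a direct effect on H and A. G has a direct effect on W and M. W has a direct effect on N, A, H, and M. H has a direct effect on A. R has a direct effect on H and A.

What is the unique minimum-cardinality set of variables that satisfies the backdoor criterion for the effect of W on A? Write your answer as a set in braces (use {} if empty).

{G}

Variables eligible for adjustment (non-descendants of W, excluding W and A): {G, R}.
Backdoor paths from W to A:
  P1: W <- G -> M -> H <- R -> A
  P2: W <- G -> M -> H -> A
  P3: W <- G -> M -> A
The empty set is not sufficient: P2 (W <- G -> M -> H -> A) has no collider blocking it and no conditioned non-collider, so it is open.
Try {G}:
  P1: blocked at fork node G ∈ conditioning set.
  P2: blocked at fork node G ∈ conditioning set.
  P3: blocked at fork node G ∈ conditioning set.
{G} contains no descendant of W and blocks every backdoor path.
No other singleton works — e.g. {R} leaves P2 open — so {G} is the unique smallest valid adjustment set.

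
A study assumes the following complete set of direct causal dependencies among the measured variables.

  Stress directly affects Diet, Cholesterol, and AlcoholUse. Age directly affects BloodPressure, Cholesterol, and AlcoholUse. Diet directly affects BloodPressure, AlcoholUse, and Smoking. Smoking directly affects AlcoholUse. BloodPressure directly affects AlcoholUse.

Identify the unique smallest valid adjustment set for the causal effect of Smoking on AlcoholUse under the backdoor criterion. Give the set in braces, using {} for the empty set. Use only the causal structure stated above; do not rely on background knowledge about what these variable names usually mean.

{Diet}

Variables eligible for adjustment (non-descendants of Smoking, excluding Smoking and AlcoholUse): {Age, BloodPressure, Cholesterol, Diet, Stress}.
Backdoor paths from Smoking to AlcoholUse:
  P1: Smoking <- Diet <- Stress -> Cholesterol <- Age -> BloodPressure -> AlcoholUse
  P2: Smoking <- Diet <- Stress -> Cholesterol <- Age -> AlcoholUse
  P3: Smoking <- Diet <- Stress -> AlcoholUse
  P4: Smoking <- Diet -> BloodPressure <- Age -> Cholesterol <- Stress -> AlcoholUse
  P5: Smoking <- Diet -> BloodPressure <- Age -> AlcoholUse
  P6: Smoking <- Diet -> BloodPressure -> AlcoholUse
  P7: Smoking <- Diet -> AlcoholUse
The empty set is not sufficient: P3 (Smoking <- Diet <- Stress -> AlcoholUse) has no collider blocking it and no conditioned non-collider, so it is open.
Try {Diet}:
  P1: blocked at chain node Diet ∈ conditioning set.
  P2: blocked at chain node Diet ∈ conditioning set.
  P3: blocked at chain node Diet ∈ conditioning set.
  P4: blocked at fork node Diet ∈ conditioning set.
  P5: blocked at fork node Diet ∈ conditioning set.
  P6: blocked at fork node Diet ∈ conditioning set.
  P7: blocked at fork node Diet ∈ conditioning set.
{Diet} contains no descendant of Smoking and blocks every backdoor path.
No other singleton works — e.g. {Stress} leaves P6 open — so {Diet} is the unique smallest valid adjustment set.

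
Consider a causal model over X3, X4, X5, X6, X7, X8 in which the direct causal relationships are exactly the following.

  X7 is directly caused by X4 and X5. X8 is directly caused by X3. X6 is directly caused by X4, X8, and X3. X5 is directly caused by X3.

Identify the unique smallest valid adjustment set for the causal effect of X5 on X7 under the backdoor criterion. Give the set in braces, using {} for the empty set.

{}

Variables eligible for adjustment (non-descendants of X5, excluding X5 and X7): {X3, X4, X6, X8}.
Backdoor paths from X5 to X7:
  P1: X5 <- X3 -> X8 -> X6 <- X4 -> X7
  P2: X5 <- X3 -> X6 <- X4 -> X7
Each backdoor path contains an unconditioned collider, so every path is already blocked with the empty conditioning set:
  P1: blocked at collider X6 (neither it nor any descendant is in the conditioning set).
  P2: blocked at collider X6 (neither it nor any descendant is in the conditioning set).
The empty set is therefore the unique smallest valid set.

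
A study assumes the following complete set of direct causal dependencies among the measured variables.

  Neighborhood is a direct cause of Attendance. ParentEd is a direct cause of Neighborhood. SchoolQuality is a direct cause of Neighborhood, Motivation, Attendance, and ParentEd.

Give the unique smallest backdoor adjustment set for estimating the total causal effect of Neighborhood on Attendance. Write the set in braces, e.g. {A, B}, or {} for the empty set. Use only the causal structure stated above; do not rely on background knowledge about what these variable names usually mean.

Variables eligible for adjustment (non-descendants of Neighborhood, excluding Neighborhood and Attendance): {Motivation, ParentEd, SchoolQuality}.
Backdoor paths from Neighborhood to Attendance:
  P1: Neighborhood <- SchoolQuality -> Attendance
  P2: Neighborhood <- ParentEd <- SchoolQuality -> Attendance
The empty set is not sufficient: P1 (Neighborhood <- SchoolQuality -> Attendance) has no collider blocking it and no conditioned non-collider, so it is open.
Try {SchoolQuality}:
  P1: blocked at fork node SchoolQuality ∈ conditioning set.
  P2: blocked at fork node SchoolQuality ∈ conditioning set.
{SchoolQuality} contains no descendant of Neighborhood and blocks every backdoor path.
No other singleton works — e.g. {ParentEd} leaves P1 open — so {SchoolQuality} is the unique smallest valid adjustment set.

{SchoolQuality}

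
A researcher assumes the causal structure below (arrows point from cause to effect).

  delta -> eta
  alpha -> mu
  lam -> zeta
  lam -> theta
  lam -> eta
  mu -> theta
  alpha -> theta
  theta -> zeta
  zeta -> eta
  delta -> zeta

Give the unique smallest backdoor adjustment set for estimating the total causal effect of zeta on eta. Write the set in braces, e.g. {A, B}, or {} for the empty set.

{delta, lam}

Variables eligible for adjustment (non-descendants of zeta, excluding zeta and eta): {alpha, delta, lam, mu, theta}.
Backdoor paths from zeta to eta:
  P1: zeta <- lam -> eta
  P2: zeta <- delta -> eta
  P3: zeta <- theta <- lam -> eta
The empty set is not sufficient: P1 (zeta <- lam -> eta) has no collider blocking it and no conditioned non-collider, so it is open.
Try {delta, lam}:
  P1: blocked at fork node lam ∈ conditioning set.
  P2: blocked at fork node delta ∈ conditioning set.
  P3: blocked at fork node lam ∈ conditioning set.
{delta, lam} contains no descendant of zeta and blocks every backdoor path.
Every element of {delta, lam} is needed (dropping delta leaves P2 open; dropping lam leaves P1 open), so no proper subset is valid.
Among all size-2 subsets of the eligible variables, only {delta, lam} blocks every backdoor path, so it is the unique smallest valid adjustment set.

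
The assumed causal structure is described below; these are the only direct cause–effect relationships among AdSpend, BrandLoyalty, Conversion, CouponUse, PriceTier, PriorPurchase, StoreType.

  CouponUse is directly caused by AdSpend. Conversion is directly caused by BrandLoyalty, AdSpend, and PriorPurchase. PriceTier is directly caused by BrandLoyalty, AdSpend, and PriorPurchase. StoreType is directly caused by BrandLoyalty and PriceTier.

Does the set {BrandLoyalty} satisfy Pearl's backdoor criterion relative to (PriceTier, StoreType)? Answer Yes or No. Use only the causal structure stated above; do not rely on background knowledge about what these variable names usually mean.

Yes

Backdoor paths from PriceTier to StoreType (paths whose first edge points into PriceTier):
  P1: PriceTier <- BrandLoyalty -> StoreType
  P2: PriceTier <- AdSpend -> Conversion <- BrandLoyalty -> StoreType
  P3: PriceTier <- PriorPurchase -> Conversion <- BrandLoyalty -> StoreType
Condition 1 (no descendant of PriceTier in the set): holds — descendants of PriceTier are {StoreType}; none are in {BrandLoyalty}.
Condition 2 (every backdoor path blocked by {BrandLoyalty}):
  P1: blocked at fork node BrandLoyalty ∈ conditioning set.
  P2: blocked at collider Conversion (neither it nor any descendant is in the conditioning set).
  P3: blocked at collider Conversion (neither it nor any descendant is in the conditioning set).
{BrandLoyalty} satisfies the backdoor criterion.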